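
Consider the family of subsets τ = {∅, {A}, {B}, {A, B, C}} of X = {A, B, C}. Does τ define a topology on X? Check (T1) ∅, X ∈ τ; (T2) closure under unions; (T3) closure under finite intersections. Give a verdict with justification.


τ is NOT a topology on X.

Axiom (T1): ∅ ∈ τ? Yes; X ∈ τ? Yes.
Axiom (T2/T3): check pairwise unions and intersections of members of τ.
Counterexample for (T2): {A} ∪ {B} = {A, B} ∉ τ. Therefore τ is NOT a topology.


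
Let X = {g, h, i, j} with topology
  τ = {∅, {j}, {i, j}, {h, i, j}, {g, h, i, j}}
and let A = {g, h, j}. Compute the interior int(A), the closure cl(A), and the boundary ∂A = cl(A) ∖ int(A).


int(A) = {j}, cl(A) = {g, h, i, j}, ∂A = {g, h, i}.

Closed sets in (X, τ) are complements of opens:
  closed(X, τ) = {∅, {g}, {g, h}, {g, h, i}, {g, h, i, j}}.
int(A) = ⋃ {U ∈ τ : U ⊆ A}. Opens contained in A: ∅, {j}.
Taking the union of these: int(A) = {j}.
cl(A) = ⋂ {C closed : A ⊆ C}. Closed sets containing A: {g, h, i, j}.
Intersecting these: cl(A) = {g, h, i, j}.
∂A = cl(A) ∖ int(A) = {g, h, i, j} ∖ {j} = {g, h, i}.


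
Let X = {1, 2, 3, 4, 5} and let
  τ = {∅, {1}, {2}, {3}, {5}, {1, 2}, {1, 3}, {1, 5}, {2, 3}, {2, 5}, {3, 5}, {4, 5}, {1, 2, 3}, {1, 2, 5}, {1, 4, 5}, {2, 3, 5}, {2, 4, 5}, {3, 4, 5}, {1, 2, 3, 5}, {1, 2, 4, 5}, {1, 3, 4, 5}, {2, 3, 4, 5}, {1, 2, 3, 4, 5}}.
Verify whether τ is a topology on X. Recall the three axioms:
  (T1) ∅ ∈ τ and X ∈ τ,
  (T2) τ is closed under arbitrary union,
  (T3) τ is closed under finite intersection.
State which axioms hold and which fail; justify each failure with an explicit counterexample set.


τ is NOT a topology on X.

Axiom (T1): ∅ ∈ τ? Yes; X ∈ τ? Yes.
Axiom (T2/T3): check pairwise unions and intersections of members of τ.
Counterexample for (T2): {1} ∪ {3, 5} = {1, 3, 5} ∉ τ. Therefore τ is NOT a topology.


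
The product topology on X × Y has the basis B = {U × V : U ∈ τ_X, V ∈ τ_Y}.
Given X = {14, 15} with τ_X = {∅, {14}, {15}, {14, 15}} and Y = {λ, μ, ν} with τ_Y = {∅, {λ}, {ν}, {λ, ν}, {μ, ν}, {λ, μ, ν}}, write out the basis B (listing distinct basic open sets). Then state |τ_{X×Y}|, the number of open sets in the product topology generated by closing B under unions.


Basis B = {∅ × ∅, {14} × {λ}, {14} × {ν}, {15} × {λ}, {15} × {ν}, {14} × {λ, ν}, {14, 15} × {λ}, {14} × {μ, ν}, {14, 15} × {ν}, {15} × {λ, ν}, {15} × {μ, ν}, {14} × {λ, μ, ν}, {15} × {λ, μ, ν}, {14, 15} × {λ, ν}, {14, 15} × {μ, ν}, {14, 15} × {λ, μ, ν}}; |τ_{X×Y}| = 36.

Enumerate products U × V with U ∈ τ_X, V ∈ τ_Y (deduplicated):
  ∅ × ∅ = {} (∅)
  {14} × {λ} = {(14,λ)}
  {14} × {ν} = {(14,ν)}
  {15} × {λ} = {(15,λ)}
  {15} × {ν} = {(15,ν)}
  {14} × {λ, ν} = {(14,λ), (14,ν)}
  {14, 15} × {λ} = {(14,λ), (15,λ)}
  {14} × {μ, ν} = {(14,μ), (14,ν)}
  {14, 15} × {ν} = {(14,ν), (15,ν)}
  {15} × {λ, ν} = {(15,λ), (15,ν)}
  {15} × {μ, ν} = {(15,μ), (15,ν)}
  {14} × {λ, μ, ν} = {(14,λ), (14,μ), (14,ν)}
  {15} × {λ, μ, ν} = {(15,λ), (15,μ), (15,ν)}
  {14, 15} × {λ, ν} = {(14,λ), (14,ν), (15,λ), (15,ν)}
  {14, 15} × {μ, ν} = {(14,μ), (14,ν), (15,μ), (15,ν)}
  {14, 15} × {λ, μ, ν} = {(14,λ), (14,μ), (14,ν), (15,λ), (15,μ), (15,ν)}
These 16 distinct sets form the basis B.
Close under arbitrary unions to get τ_{X×Y}; counting gives |τ_{X×Y}| = 36.


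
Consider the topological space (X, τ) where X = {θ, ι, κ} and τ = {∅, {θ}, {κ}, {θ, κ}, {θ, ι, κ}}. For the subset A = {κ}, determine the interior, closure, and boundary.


int(A) = {κ}, cl(A) = {ι, κ}, ∂A = {ι}.

Closed sets in (X, τ) are complements of opens:
  closed(X, τ) = {∅, {ι}, {θ, ι}, {ι, κ}, {θ, ι, κ}}.
int(A) = ⋃ {U ∈ τ : U ⊆ A}. Opens contained in A: ∅, {κ}.
Taking the union of these: int(A) = {κ}.
cl(A) = ⋂ {C closed : A ⊆ C}. Closed sets containing A: {ι, κ}, {θ, ι, κ}.
Intersecting these: cl(A) = {ι, κ}.
∂A = cl(A) ∖ int(A) = {ι, κ} ∖ {κ} = {ι}.


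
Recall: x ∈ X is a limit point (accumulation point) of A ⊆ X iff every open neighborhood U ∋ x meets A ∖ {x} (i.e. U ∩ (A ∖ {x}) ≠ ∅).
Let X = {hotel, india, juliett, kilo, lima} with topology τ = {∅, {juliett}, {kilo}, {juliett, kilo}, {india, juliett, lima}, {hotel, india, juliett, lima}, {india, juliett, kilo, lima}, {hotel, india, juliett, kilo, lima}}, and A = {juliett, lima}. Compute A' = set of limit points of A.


A' = {hotel, india, lima}

For each x ∈ X, list the open sets U ∈ τ with x ∈ U, then check whether U ∩ (A ∖ {x}) ≠ ∅ for every such U.
  x = hotel: opens ∋ x are {hotel, india, juliett, lima}, {hotel, india, juliett, kilo, lima}; each meets A ∖ {hotel}, so x IS a limit point.
  x = india: opens ∋ x are {india, juliett, lima}, {hotel, india, juliett, lima}, {india, juliett, kilo, lima}, {hotel, india, juliett, kilo, lima}; each meets A ∖ {india}, so x IS a limit point.
  x = juliett: open {juliett} ∋ x has {juliett} ∩ (A ∖ {juliett}) = ∅, so x is NOT a limit point.
  x = kilo: open {kilo} ∋ x has {kilo} ∩ (A ∖ {kilo}) = ∅, so x is NOT a limit point.
  x = lima: opens ∋ x are {india, juliett, lima}, {hotel, india, juliett, lima}, {india, juliett, kilo, lima}, {hotel, india, juliett, kilo, lima}; each meets A ∖ {lima}, so x IS a limit point.
Collecting: A' = {hotel, india, lima}.


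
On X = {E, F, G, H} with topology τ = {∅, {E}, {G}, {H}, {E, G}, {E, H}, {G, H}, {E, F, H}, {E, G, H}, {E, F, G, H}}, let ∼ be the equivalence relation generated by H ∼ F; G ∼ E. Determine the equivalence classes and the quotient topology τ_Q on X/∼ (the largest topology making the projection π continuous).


X/∼ = {[E=G], [F=H]}; |τ_Q| = 3.

Equivalence classes: [E=G], [F=H].
Quotient map π: X → X/∼ sends E ↦ [E=G], F ↦ [F=H], G ↦ [E=G], H ↦ [F=H].
For each subset V ⊆ X/∼, compute π^{-1}(V) ⊆ X and check whether π^{-1}(V) ∈ τ. V is open in τ_Q iff π^{-1}(V) ∈ τ.
  V = {}: π^{-1}(V) = ∅ ∈ τ ✓.
  V = {[E=G]}: π^{-1}(V) = {E, G} ∈ τ ✓.
  V = {[F=H]}: π^{-1}(V) = {F, H} ∉ τ ✗.
  V = {[E=G], [F=H]}: π^{-1}(V) = {E, F, G, H} ∈ τ ✓.
Open sets in the quotient: τ_Q = {{}, {[E=G]}, {[E=G], [F=H]}} (3 elements).


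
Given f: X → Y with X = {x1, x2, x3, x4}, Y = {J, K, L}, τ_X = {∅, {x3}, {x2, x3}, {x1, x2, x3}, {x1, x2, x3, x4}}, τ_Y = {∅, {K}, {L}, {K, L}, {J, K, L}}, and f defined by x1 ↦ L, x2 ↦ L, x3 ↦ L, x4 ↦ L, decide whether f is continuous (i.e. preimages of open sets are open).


f IS continuous.

Compute f^{-1}(U) for each U ∈ τ_Y:
  U = ∅: f^{-1}(U) = ∅ ∈ τ_X ✓.
  U = {K}: f^{-1}(U) = ∅ ∈ τ_X ✓.
  U = {L}: f^{-1}(U) = {x1, x2, x3, x4} ∈ τ_X ✓.
  U = {K, L}: f^{-1}(U) = {x1, x2, x3, x4} ∈ τ_X ✓.
  U = {J, K, L}: f^{-1}(U) = {x1, x2, x3, x4} ∈ τ_X ✓.
Every preimage lies in τ_X, so f IS continuous.


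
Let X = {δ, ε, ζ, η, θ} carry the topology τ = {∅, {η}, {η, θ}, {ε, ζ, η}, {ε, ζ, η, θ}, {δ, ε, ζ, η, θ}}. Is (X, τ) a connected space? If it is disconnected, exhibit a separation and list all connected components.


(X, τ) is connected.

Find clopen sets (U ∈ τ with X ∖ U ∈ τ):
  U = ∅, X ∖ U = {δ, ε, ζ, η, θ} — both open, so U is clopen.
  U = {δ, ε, ζ, η, θ}, X ∖ U = ∅ — both open, so U is clopen.
Only trivial clopens (∅ and X) exist, so (X, τ) is connected.
Compute connected components by grouping points that agree on all clopens:
  component: {δ, ε, ζ, η, θ}


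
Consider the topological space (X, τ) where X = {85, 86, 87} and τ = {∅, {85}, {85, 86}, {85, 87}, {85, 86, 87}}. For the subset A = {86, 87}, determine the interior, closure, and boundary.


int(A) = ∅, cl(A) = {86, 87}, ∂A = {86, 87}.

Closed sets in (X, τ) are complements of opens:
  closed(X, τ) = {∅, {86}, {87}, {86, 87}, {85, 86, 87}}.
int(A) = ⋃ {U ∈ τ : U ⊆ A}. Opens contained in A: ∅.
Taking the union of these: int(A) = ∅.
cl(A) = ⋂ {C closed : A ⊆ C}. Closed sets containing A: {86, 87}, {85, 86, 87}.
Intersecting these: cl(A) = {86, 87}.
∂A = cl(A) ∖ int(A) = {86, 87} ∖ ∅ = {86, 87}.


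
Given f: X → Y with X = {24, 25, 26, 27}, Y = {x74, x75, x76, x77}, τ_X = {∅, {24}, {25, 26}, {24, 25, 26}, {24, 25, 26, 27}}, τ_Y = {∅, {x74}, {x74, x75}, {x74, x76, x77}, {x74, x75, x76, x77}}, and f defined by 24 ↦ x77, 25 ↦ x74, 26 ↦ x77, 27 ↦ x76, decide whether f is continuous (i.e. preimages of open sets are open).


f is NOT continuous.

Compute f^{-1}(U) for each U ∈ τ_Y:
  U = ∅: f^{-1}(U) = ∅ ∈ τ_X ✓.
  U = {x74}: f^{-1}(U) = {25} ∉ τ_X ✗.
  U = {x74, x75}: f^{-1}(U) = {25} ∉ τ_X ✗.
  U = {x74, x76, x77}: f^{-1}(U) = {24, 25, 26, 27} ∈ τ_X ✓.
  U = {x74, x75, x76, x77}: f^{-1}(U) = {24, 25, 26, 27} ∈ τ_X ✓.
Found U = {x74} with f^{-1}(U) = {25} not in τ_X. Therefore f is NOT continuous.


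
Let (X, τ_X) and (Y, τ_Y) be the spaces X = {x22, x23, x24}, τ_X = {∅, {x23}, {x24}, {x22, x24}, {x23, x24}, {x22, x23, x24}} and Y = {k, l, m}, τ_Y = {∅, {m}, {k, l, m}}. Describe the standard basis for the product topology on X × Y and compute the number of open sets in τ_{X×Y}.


Basis B = {∅ × ∅, {x23} × {m}, {x24} × {m}, {x22, x24} × {m}, {x23, x24} × {m}, {x22, x23, x24} × {m}, {x23} × {k, l, m}, {x24} × {k, l, m}, {x22, x24} × {k, l, m}, {x23, x24} × {k, l, m}, {x22, x23, x24} × {k, l, m}}; |τ_{X×Y}| = 18.

Enumerate products U × V with U ∈ τ_X, V ∈ τ_Y (deduplicated):
  ∅ × ∅ = {} (∅)
  {x23} × {m} = {(x23,m)}
  {x24} × {m} = {(x24,m)}
  {x22, x24} × {m} = {(x22,m), (x24,m)}
  {x23, x24} × {m} = {(x23,m), (x24,m)}
  {x22, x23, x24} × {m} = {(x22,m), (x23,m), (x24,m)}
  {x23} × {k, l, m} = {(x23,k), (x23,l), (x23,m)}
  {x24} × {k, l, m} = {(x24,k), (x24,l), (x24,m)}
  {x22, x24} × {k, l, m} = {(x22,k), (x22,l), (x22,m), (x24,k), (x24,l), (x24,m)}
  {x23, x24} × {k, l, m} = {(x23,k), (x23,l), (x23,m), (x24,k), (x24,l), (x24,m)}
  {x22, x23, x24} × {k, l, m} = {(x22,k), (x22,l), (x22,m), (x23,k), (x23,l), (x23,m), (x24,k), (x24,l), (x24,m)}
These 11 distinct sets form the basis B.
Close under arbitrary unions to get τ_{X×Y}; counting gives |τ_{X×Y}| = 18.


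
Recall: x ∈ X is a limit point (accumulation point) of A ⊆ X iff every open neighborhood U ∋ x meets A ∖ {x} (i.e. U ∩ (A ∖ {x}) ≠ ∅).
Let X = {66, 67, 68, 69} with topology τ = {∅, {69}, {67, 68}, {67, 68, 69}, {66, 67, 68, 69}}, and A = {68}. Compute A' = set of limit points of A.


A' = {66, 67}

For each x ∈ X, list the open sets U ∈ τ with x ∈ U, then check whether U ∩ (A ∖ {x}) ≠ ∅ for every such U.
  x = 66: opens ∋ x are {66, 67, 68, 69}; each meets A ∖ {66}, so x IS a limit point.
  x = 67: opens ∋ x are {67, 68}, {67, 68, 69}, {66, 67, 68, 69}; each meets A ∖ {67}, so x IS a limit point.
  x = 68: open {67, 68} ∋ x has {67, 68} ∩ (A ∖ {68}) = ∅, so x is NOT a limit point.
  x = 69: open {69} ∋ x has {69} ∩ (A ∖ {69}) = ∅, so x is NOT a limit point.
Collecting: A' = {66, 67}.


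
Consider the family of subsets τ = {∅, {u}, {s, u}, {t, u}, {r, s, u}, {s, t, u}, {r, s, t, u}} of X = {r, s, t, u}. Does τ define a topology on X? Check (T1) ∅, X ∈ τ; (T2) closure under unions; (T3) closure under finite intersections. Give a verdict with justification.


τ IS a topology on X.

Axiom (T1): ∅ ∈ τ? Yes; X ∈ τ? Yes.
Axiom (T2/T3): check pairwise unions and intersections of members of τ.
All pairwise intersections and unions checked — each lies in τ. Therefore τ satisfies (T1), (T2), (T3): it IS a topology on X.


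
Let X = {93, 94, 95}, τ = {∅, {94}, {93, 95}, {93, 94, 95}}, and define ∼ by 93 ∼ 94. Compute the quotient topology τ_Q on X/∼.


X/∼ = {[93=94], [95]}; |τ_Q| = 2.

Equivalence classes: [93=94], [95].
Quotient map π: X → X/∼ sends 93 ↦ [93=94], 94 ↦ [93=94], 95 ↦ [95].
For each subset V ⊆ X/∼, compute π^{-1}(V) ⊆ X and check whether π^{-1}(V) ∈ τ. V is open in τ_Q iff π^{-1}(V) ∈ τ.
  V = {}: π^{-1}(V) = ∅ ∈ τ ✓.
  V = {[93=94]}: π^{-1}(V) = {93, 94} ∉ τ ✗.
  V = {[95]}: π^{-1}(V) = {95} ∉ τ ✗.
  V = {[93=94], [95]}: π^{-1}(V) = {93, 94, 95} ∈ τ ✓.
Open sets in the quotient: τ_Q = {{}, {[93=94], [95]}} (2 elements).


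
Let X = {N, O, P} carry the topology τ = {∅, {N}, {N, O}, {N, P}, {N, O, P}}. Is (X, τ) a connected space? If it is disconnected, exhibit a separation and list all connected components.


(X, τ) is connected.

Find clopen sets (U ∈ τ with X ∖ U ∈ τ):
  U = ∅, X ∖ U = {N, O, P} — both open, so U is clopen.
  U = {N, O, P}, X ∖ U = ∅ — both open, so U is clopen.
Only trivial clopens (∅ and X) exist, so (X, τ) is connected.
Compute connected components by grouping points that agree on all clopens:
  component: {N, O, P}


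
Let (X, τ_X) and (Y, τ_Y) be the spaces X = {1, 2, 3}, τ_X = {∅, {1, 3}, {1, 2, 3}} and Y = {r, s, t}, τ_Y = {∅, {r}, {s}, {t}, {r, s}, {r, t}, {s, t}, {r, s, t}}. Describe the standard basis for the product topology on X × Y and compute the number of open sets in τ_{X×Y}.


Basis B = {∅ × ∅, {1, 3} × {r}, {1, 3} × {s}, {1, 3} × {t}, {1, 2, 3} × {r}, {1, 2, 3} × {s}, {1, 2, 3} × {t}, {1, 3} × {r, s}, {1, 3} × {r, t}, {1, 3} × {s, t}, {1, 3} × {r, s, t}, {1, 2, 3} × {r, s}, {1, 2, 3} × {r, t}, {1, 2, 3} × {s, t}, {1, 2, 3} × {r, s, t}}; |τ_{X×Y}| = 27.

Enumerate products U × V with U ∈ τ_X, V ∈ τ_Y (deduplicated):
  ∅ × ∅ = {} (∅)
  {1, 3} × {r} = {(1,r), (3,r)}
  {1, 3} × {s} = {(1,s), (3,s)}
  {1, 3} × {t} = {(1,t), (3,t)}
  {1, 2, 3} × {r} = {(1,r), (2,r), (3,r)}
  {1, 2, 3} × {s} = {(1,s), (2,s), (3,s)}
  {1, 2, 3} × {t} = {(1,t), (2,t), (3,t)}
  {1, 3} × {r, s} = {(1,r), (1,s), (3,r), (3,s)}
  {1, 3} × {r, t} = {(1,r), (1,t), (3,r), (3,t)}
  {1, 3} × {s, t} = {(1,s), (1,t), (3,s), (3,t)}
  {1, 3} × {r, s, t} = {(1,r), (1,s), (1,t), (3,r), (3,s), (3,t)}
  {1, 2, 3} × {r, s} = {(1,r), (1,s), (2,r), (2,s), (3,r), (3,s)}
  {1, 2, 3} × {r, t} = {(1,r), (1,t), (2,r), (2,t), (3,r), (3,t)}
  {1, 2, 3} × {s, t} = {(1,s), (1,t), (2,s), (2,t), (3,s), (3,t)}
  {1, 2, 3} × {r, s, t} = {(1,r), (1,s), (1,t), (2,r), (2,s), (2,t), (3,r), (3,s), (3,t)}
These 15 distinct sets form the basis B.
Close under arbitrary unions to get τ_{X×Y}; counting gives |τ_{X×Y}| = 27.


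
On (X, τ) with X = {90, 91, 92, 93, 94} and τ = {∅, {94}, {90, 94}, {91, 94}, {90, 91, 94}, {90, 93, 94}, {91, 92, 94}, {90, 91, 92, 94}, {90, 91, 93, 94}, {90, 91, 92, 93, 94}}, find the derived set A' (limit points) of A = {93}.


A' = ∅

For each x ∈ X, list the open sets U ∈ τ with x ∈ U, then check whether U ∩ (A ∖ {x}) ≠ ∅ for every such U.
  x = 90: open {90, 94} ∋ x has {90, 94} ∩ (A ∖ {90}) = ∅, so x is NOT a limit point.
  x = 91: open {91, 94} ∋ x has {91, 94} ∩ (A ∖ {91}) = ∅, so x is NOT a limit point.
  x = 92: open {91, 92, 94} ∋ x has {91, 92, 94} ∩ (A ∖ {92}) = ∅, so x is NOT a limit point.
  x = 93: open {90, 93, 94} ∋ x has {90, 93, 94} ∩ (A ∖ {93}) = ∅, so x is NOT a limit point.
  x = 94: open {94} ∋ x has {94} ∩ (A ∖ {94}) = ∅, so x is NOT a limit point.
Collecting: A' = ∅.


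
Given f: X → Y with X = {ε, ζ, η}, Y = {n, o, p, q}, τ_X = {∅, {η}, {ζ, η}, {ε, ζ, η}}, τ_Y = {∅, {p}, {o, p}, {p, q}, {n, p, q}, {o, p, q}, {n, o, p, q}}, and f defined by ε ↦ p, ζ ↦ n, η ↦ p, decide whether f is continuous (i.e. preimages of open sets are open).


f is NOT continuous.

Compute f^{-1}(U) for each U ∈ τ_Y:
  U = ∅: f^{-1}(U) = ∅ ∈ τ_X ✓.
  U = {p}: f^{-1}(U) = {ε, η} ∉ τ_X ✗.
  U = {o, p}: f^{-1}(U) = {ε, η} ∉ τ_X ✗.
  U = {p, q}: f^{-1}(U) = {ε, η} ∉ τ_X ✗.
  U = {n, p, q}: f^{-1}(U) = {ε, ζ, η} ∈ τ_X ✓.
  U = {o, p, q}: f^{-1}(U) = {ε, η} ∉ τ_X ✗.
  U = {n, o, p, q}: f^{-1}(U) = {ε, ζ, η} ∈ τ_X ✓.
Found U = {p} with f^{-1}(U) = {ε, η} not in τ_X. Therefore f is NOT continuous.


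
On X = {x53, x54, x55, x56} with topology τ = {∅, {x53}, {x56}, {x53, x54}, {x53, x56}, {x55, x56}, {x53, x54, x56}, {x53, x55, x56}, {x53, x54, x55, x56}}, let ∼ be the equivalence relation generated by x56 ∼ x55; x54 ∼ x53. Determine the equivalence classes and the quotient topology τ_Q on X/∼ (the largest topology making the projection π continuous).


X/∼ = {[x53=x54], [x55=x56]}; |τ_Q| = 4.

Equivalence classes: [x53=x54], [x55=x56].
Quotient map π: X → X/∼ sends x53 ↦ [x53=x54], x54 ↦ [x53=x54], x55 ↦ [x55=x56], x56 ↦ [x55=x56].
For each subset V ⊆ X/∼, compute π^{-1}(V) ⊆ X and check whether π^{-1}(V) ∈ τ. V is open in τ_Q iff π^{-1}(V) ∈ τ.
  V = {}: π^{-1}(V) = ∅ ∈ τ ✓.
  V = {[x53=x54]}: π^{-1}(V) = {x53, x54} ∈ τ ✓.
  V = {[x55=x56]}: π^{-1}(V) = {x55, x56} ∈ τ ✓.
  V = {[x53=x54], [x55=x56]}: π^{-1}(V) = {x53, x54, x55, x56} ∈ τ ✓.
Open sets in the quotient: τ_Q = {{}, {[x53=x54]}, {[x55=x56]}, {[x53=x54], [x55=x56]}} (4 elements).


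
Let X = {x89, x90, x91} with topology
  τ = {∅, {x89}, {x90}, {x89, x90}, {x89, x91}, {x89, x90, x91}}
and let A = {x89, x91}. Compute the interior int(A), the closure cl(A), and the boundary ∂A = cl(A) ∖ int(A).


int(A) = {x89, x91}, cl(A) = {x89, x91}, ∂A = ∅.

Closed sets in (X, τ) are complements of opens:
  closed(X, τ) = {∅, {x90}, {x91}, {x89, x91}, {x90, x91}, {x89, x90, x91}}.
int(A) = ⋃ {U ∈ τ : U ⊆ A}. Opens contained in A: ∅, {x89}, {x89, x91}.
Taking the union of these: int(A) = {x89, x91}.
cl(A) = ⋂ {C closed : A ⊆ C}. Closed sets containing A: {x89, x91}, {x89, x90, x91}.
Intersecting these: cl(A) = {x89, x91}.
∂A = cl(A) ∖ int(A) = {x89, x91} ∖ {x89, x91} = ∅.


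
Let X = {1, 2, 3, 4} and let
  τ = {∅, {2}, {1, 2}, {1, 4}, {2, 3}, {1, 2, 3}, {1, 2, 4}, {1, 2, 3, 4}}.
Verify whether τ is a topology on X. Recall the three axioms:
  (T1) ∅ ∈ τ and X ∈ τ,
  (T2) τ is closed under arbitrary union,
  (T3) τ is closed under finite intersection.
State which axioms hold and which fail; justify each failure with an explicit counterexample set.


τ is NOT a topology on X.

Axiom (T1): ∅ ∈ τ? Yes; X ∈ τ? Yes.
Axiom (T2/T3): check pairwise unions and intersections of members of τ.
Counterexample for (T3): {1, 2} ∩ {1, 4} = {1} ∉ τ. Therefore τ is NOT a topology.


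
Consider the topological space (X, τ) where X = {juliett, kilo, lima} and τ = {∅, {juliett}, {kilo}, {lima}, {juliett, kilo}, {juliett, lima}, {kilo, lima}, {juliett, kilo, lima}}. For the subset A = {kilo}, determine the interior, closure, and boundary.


int(A) = {kilo}, cl(A) = {kilo}, ∂A = ∅.

Closed sets in (X, τ) are complements of opens:
  closed(X, τ) = {∅, {juliett}, {kilo}, {lima}, {juliett, kilo}, {juliett, lima}, {kilo, lima}, {juliett, kilo, lima}}.
int(A) = ⋃ {U ∈ τ : U ⊆ A}. Opens contained in A: ∅, {kilo}.
Taking the union of these: int(A) = {kilo}.
cl(A) = ⋂ {C closed : A ⊆ C}. Closed sets containing A: {kilo}, {juliett, kilo}, {kilo, lima}, {juliett, kilo, lima}.
Intersecting these: cl(A) = {kilo}.
∂A = cl(A) ∖ int(A) = {kilo} ∖ {kilo} = ∅.


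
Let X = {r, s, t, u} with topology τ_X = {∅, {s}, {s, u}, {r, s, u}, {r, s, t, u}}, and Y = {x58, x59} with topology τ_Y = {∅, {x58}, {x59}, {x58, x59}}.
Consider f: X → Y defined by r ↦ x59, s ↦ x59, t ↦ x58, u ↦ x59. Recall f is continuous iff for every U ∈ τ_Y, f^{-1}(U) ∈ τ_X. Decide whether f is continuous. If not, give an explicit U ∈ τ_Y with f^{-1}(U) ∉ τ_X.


f is NOT continuous.

Compute f^{-1}(U) for each U ∈ τ_Y:
  U = ∅: f^{-1}(U) = ∅ ∈ τ_X ✓.
  U = {x58}: f^{-1}(U) = {t} ∉ τ_X ✗.
  U = {x59}: f^{-1}(U) = {r, s, u} ∈ τ_X ✓.
  U = {x58, x59}: f^{-1}(U) = {r, s, t, u} ∈ τ_X ✓.
Found U = {x58} with f^{-1}(U) = {t} not in τ_X. Therefore f is NOT continuous.


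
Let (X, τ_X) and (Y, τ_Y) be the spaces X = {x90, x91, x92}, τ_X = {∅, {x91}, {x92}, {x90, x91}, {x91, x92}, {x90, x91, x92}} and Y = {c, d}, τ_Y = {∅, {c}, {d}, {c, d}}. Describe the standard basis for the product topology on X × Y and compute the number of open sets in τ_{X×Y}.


Basis B = {∅ × ∅, {x91} × {c}, {x91} × {d}, {x92} × {c}, {x92} × {d}, {x90, x91} × {c}, {x90, x91} × {d}, {x91} × {c, d}, {x91, x92} × {c}, {x91, x92} × {d}, {x92} × {c, d}, {x90, x91, x92} × {c}, {x90, x91, x92} × {d}, {x90, x91} × {c, d}, {x91, x92} × {c, d}, {x90, x91, x92} × {c, d}}; |τ_{X×Y}| = 36.

Enumerate products U × V with U ∈ τ_X, V ∈ τ_Y (deduplicated):
  ∅ × ∅ = {} (∅)
  {x91} × {c} = {(x91,c)}
  {x91} × {d} = {(x91,d)}
  {x92} × {c} = {(x92,c)}
  {x92} × {d} = {(x92,d)}
  {x90, x91} × {c} = {(x90,c), (x91,c)}
  {x90, x91} × {d} = {(x90,d), (x91,d)}
  {x91} × {c, d} = {(x91,c), (x91,d)}
  {x91, x92} × {c} = {(x91,c), (x92,c)}
  {x91, x92} × {d} = {(x91,d), (x92,d)}
  {x92} × {c, d} = {(x92,c), (x92,d)}
  {x90, x91, x92} × {c} = {(x90,c), (x91,c), (x92,c)}
  {x90, x91, x92} × {d} = {(x90,d), (x91,d), (x92,d)}
  {x90, x91} × {c, d} = {(x90,c), (x90,d), (x91,c), (x91,d)}
  {x91, x92} × {c, d} = {(x91,c), (x91,d), (x92,c), (x92,d)}
  {x90, x91, x92} × {c, d} = {(x90,c), (x90,d), (x91,c), (x91,d), (x92,c), (x92,d)}
These 16 distinct sets form the basis B.
Close under arbitrary unions to get τ_{X×Y}; counting gives |τ_{X×Y}| = 36.


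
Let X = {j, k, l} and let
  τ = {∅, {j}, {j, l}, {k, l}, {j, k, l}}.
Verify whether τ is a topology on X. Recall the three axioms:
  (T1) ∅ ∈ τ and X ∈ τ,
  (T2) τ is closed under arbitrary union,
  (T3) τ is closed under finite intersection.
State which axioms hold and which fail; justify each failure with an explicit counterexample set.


τ is NOT a topology on X.

Axiom (T1): ∅ ∈ τ? Yes; X ∈ τ? Yes.
Axiom (T2/T3): check pairwise unions and intersections of members of τ.
Counterexample for (T3): {j, l} ∩ {k, l} = {l} ∉ τ. Therefore τ is NOT a topology.


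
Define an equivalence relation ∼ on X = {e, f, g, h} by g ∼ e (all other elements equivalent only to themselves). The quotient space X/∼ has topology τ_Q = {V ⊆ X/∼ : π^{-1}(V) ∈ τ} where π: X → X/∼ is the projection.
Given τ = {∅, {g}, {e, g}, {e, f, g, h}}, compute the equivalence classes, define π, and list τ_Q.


X/∼ = {[e=g], [f], [h]}; |τ_Q| = 3.

Equivalence classes: [e=g], [f], [h].
Quotient map π: X → X/∼ sends e ↦ [e=g], f ↦ [f], g ↦ [e=g], h ↦ [h].
For each subset V ⊆ X/∼, compute π^{-1}(V) ⊆ X and check whether π^{-1}(V) ∈ τ. V is open in τ_Q iff π^{-1}(V) ∈ τ.
  V = {}: π^{-1}(V) = ∅ ∈ τ ✓.
  V = {[e=g]}: π^{-1}(V) = {e, g} ∈ τ ✓.
  V = {[f]}: π^{-1}(V) = {f} ∉ τ ✗.
  V = {[e=g], [f]}: π^{-1}(V) = {e, f, g} ∉ τ ✗.
  V = {[h]}: π^{-1}(V) = {h} ∉ τ ✗.
  V = {[e=g], [h]}: π^{-1}(V) = {e, g, h} ∉ τ ✗.
  V = {[f], [h]}: π^{-1}(V) = {f, h} ∉ τ ✗.
  V = {[e=g], [f], [h]}: π^{-1}(V) = {e, f, g, h} ∈ τ ✓.
Open sets in the quotient: τ_Q = {{}, {[e=g]}, {[e=g], [f], [h]}} (3 elements).


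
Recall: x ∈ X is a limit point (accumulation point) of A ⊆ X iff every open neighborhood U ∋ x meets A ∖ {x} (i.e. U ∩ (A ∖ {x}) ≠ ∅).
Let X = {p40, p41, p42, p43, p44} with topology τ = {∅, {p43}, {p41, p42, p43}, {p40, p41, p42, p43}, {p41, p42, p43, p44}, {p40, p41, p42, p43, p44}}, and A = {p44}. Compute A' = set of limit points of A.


A' = ∅

For each x ∈ X, list the open sets U ∈ τ with x ∈ U, then check whether U ∩ (A ∖ {x}) ≠ ∅ for every such U.
  x = p40: open {p40, p41, p42, p43} ∋ x has {p40, p41, p42, p43} ∩ (A ∖ {p40}) = ∅, so x is NOT a limit point.
  x = p41: open {p41, p42, p43} ∋ x has {p41, p42, p43} ∩ (A ∖ {p41}) = ∅, so x is NOT a limit point.
  x = p42: open {p41, p42, p43} ∋ x has {p41, p42, p43} ∩ (A ∖ {p42}) = ∅, so x is NOT a limit point.
  x = p43: open {p43} ∋ x has {p43} ∩ (A ∖ {p43}) = ∅, so x is NOT a limit point.
  x = p44: open {p41, p42, p43, p44} ∋ x has {p41, p42, p43, p44} ∩ (A ∖ {p44}) = ∅, so x is NOT a limit point.
Collecting: A' = ∅.


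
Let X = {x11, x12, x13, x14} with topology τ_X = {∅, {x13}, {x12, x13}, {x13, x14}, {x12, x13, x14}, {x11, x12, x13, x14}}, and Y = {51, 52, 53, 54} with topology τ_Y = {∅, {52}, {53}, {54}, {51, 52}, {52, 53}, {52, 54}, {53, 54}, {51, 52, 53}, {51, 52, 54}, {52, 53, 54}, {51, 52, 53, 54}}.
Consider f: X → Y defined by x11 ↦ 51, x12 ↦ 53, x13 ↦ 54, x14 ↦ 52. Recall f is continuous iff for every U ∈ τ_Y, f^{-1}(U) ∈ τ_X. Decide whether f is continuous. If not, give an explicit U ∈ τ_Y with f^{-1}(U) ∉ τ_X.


f is NOT continuous.

Compute f^{-1}(U) for each U ∈ τ_Y:
  U = ∅: f^{-1}(U) = ∅ ∈ τ_X ✓.
  U = {52}: f^{-1}(U) = {x14} ∉ τ_X ✗.
  U = {53}: f^{-1}(U) = {x12} ∉ τ_X ✗.
  U = {54}: f^{-1}(U) = {x13} ∈ τ_X ✓.
  U = {51, 52}: f^{-1}(U) = {x11, x14} ∉ τ_X ✗.
  U = {52, 53}: f^{-1}(U) = {x12, x14} ∉ τ_X ✗.
  U = {52, 54}: f^{-1}(U) = {x13, x14} ∈ τ_X ✓.
  U = {53, 54}: f^{-1}(U) = {x12, x13} ∈ τ_X ✓.
  U = {51, 52, 53}: f^{-1}(U) = {x11, x12, x14} ∉ τ_X ✗.
  U = {51, 52, 54}: f^{-1}(U) = {x11, x13, x14} ∉ τ_X ✗.
  U = {52, 53, 54}: f^{-1}(U) = {x12, x13, x14} ∈ τ_X ✓.
  U = {51, 52, 53, 54}: f^{-1}(U) = {x11, x12, x13, x14} ∈ τ_X ✓.
Found U = {52} with f^{-1}(U) = {x14} not in τ_X. Therefore f is NOT continuous.


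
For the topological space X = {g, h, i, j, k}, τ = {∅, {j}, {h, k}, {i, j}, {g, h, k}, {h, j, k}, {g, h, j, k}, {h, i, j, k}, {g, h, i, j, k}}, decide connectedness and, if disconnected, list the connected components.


(X, τ) is disconnected; components = [{i, j}, {g, h, k}].

Find clopen sets (U ∈ τ with X ∖ U ∈ τ):
  U = ∅, X ∖ U = {g, h, i, j, k} — both open, so U is clopen.
  U = {i, j}, X ∖ U = {g, h, k} — both open, so U is clopen.
  U = {g, h, k}, X ∖ U = {i, j} — both open, so U is clopen.
  U = {g, h, i, j, k}, X ∖ U = ∅ — both open, so U is clopen.
Nontrivial clopen(s) exist: e.g. {i, j}. So (X, τ) is disconnected.
Compute connected components by grouping points that agree on all clopens:
  component: {i, j}
  component: {g, h, k}


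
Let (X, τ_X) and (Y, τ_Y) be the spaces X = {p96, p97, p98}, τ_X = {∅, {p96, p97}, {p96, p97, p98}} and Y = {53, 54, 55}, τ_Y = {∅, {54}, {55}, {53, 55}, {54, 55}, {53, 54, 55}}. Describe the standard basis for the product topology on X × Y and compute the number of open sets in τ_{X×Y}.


Basis B = {∅ × ∅, {p96, p97} × {54}, {p96, p97} × {55}, {p96, p97, p98} × {54}, {p96, p97, p98} × {55}, {p96, p97} × {53, 55}, {p96, p97} × {54, 55}, {p96, p97} × {53, 54, 55}, {p96, p97, p98} × {53, 55}, {p96, p97, p98} × {54, 55}, {p96, p97, p98} × {53, 54, 55}}; |τ_{X×Y}| = 18.

Enumerate products U × V with U ∈ τ_X, V ∈ τ_Y (deduplicated):
  ∅ × ∅ = {} (∅)
  {p96, p97} × {54} = {(p96,54), (p97,54)}
  {p96, p97} × {55} = {(p96,55), (p97,55)}
  {p96, p97, p98} × {54} = {(p96,54), (p97,54), (p98,54)}
  {p96, p97, p98} × {55} = {(p96,55), (p97,55), (p98,55)}
  {p96, p97} × {53, 55} = {(p96,53), (p96,55), (p97,53), (p97,55)}
  {p96, p97} × {54, 55} = {(p96,54), (p96,55), (p97,54), (p97,55)}
  {p96, p97} × {53, 54, 55} = {(p96,53), (p96,54), (p96,55), (p97,53), (p97,54), (p97,55)}
  {p96, p97, p98} × {53, 55} = {(p96,53), (p96,55), (p97,53), (p97,55), (p98,53), (p98,55)}
  {p96, p97, p98} × {54, 55} = {(p96,54), (p96,55), (p97,54), (p97,55), (p98,54), (p98,55)}
  {p96, p97, p98} × {53, 54, 55} = {(p96,53), (p96,54), (p96,55), (p97,53), (p97,54), (p97,55), (p98,53), (p98,54), (p98,55)}
These 11 distinct sets form the basis B.
Close under arbitrary unions to get τ_{X×Y}; counting gives |τ_{X×Y}| = 18.


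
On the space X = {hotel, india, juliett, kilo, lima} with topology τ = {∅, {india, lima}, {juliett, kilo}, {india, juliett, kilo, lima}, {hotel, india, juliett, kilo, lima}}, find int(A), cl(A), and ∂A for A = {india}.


int(A) = ∅, cl(A) = {hotel, india, lima}, ∂A = {hotel, india, lima}.

Closed sets in (X, τ) are complements of opens:
  closed(X, τ) = {∅, {hotel}, {hotel, india, lima}, {hotel, juliett, kilo}, {hotel, india, juliett, kilo, lima}}.
int(A) = ⋃ {U ∈ τ : U ⊆ A}. Opens contained in A: ∅.
Taking the union of these: int(A) = ∅.
cl(A) = ⋂ {C closed : A ⊆ C}. Closed sets containing A: {hotel, india, lima}, {hotel, india, juliett, kilo, lima}.
Intersecting these: cl(A) = {hotel, india, lima}.
∂A = cl(A) ∖ int(A) = {hotel, india, lima} ∖ ∅ = {hotel, india, lima}.


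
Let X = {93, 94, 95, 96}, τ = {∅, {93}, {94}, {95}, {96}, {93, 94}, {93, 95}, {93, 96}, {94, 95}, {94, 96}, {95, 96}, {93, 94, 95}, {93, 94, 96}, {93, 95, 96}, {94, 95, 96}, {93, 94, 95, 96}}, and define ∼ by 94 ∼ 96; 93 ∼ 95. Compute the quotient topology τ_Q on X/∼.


X/∼ = {[93=95], [94=96]}; |τ_Q| = 4.

Equivalence classes: [93=95], [94=96].
Quotient map π: X → X/∼ sends 93 ↦ [93=95], 94 ↦ [94=96], 95 ↦ [93=95], 96 ↦ [94=96].
For each subset V ⊆ X/∼, compute π^{-1}(V) ⊆ X and check whether π^{-1}(V) ∈ τ. V is open in τ_Q iff π^{-1}(V) ∈ τ.
  V = {}: π^{-1}(V) = ∅ ∈ τ ✓.
  V = {[93=95]}: π^{-1}(V) = {93, 95} ∈ τ ✓.
  V = {[94=96]}: π^{-1}(V) = {94, 96} ∈ τ ✓.
  V = {[93=95], [94=96]}: π^{-1}(V) = {93, 94, 95, 96} ∈ τ ✓.
Open sets in the quotient: τ_Q = {{}, {[93=95]}, {[94=96]}, {[93=95], [94=96]}} (4 elements).


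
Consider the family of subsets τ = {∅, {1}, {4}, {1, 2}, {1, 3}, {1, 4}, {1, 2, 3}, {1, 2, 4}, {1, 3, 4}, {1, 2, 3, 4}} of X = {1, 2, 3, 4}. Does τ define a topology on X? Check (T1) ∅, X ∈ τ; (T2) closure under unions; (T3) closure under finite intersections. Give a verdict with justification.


τ IS a topology on X.

Axiom (T1): ∅ ∈ τ? Yes; X ∈ τ? Yes.
Axiom (T2/T3): check pairwise unions and intersections of members of τ.
All pairwise intersections and unions checked — each lies in τ. Therefore τ satisfies (T1), (T2), (T3): it IS a topology on X.


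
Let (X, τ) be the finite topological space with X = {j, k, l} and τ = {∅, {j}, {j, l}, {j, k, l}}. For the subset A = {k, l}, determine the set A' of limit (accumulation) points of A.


A' = {k}

For each x ∈ X, list the open sets U ∈ τ with x ∈ U, then check whether U ∩ (A ∖ {x}) ≠ ∅ for every such U.
  x = j: open {j} ∋ x has {j} ∩ (A ∖ {j}) = ∅, so x is NOT a limit point.
  x = k: opens ∋ x are {j, k, l}; each meets A ∖ {k}, so x IS a limit point.
  x = l: open {j, l} ∋ x has {j, l} ∩ (A ∖ {l}) = ∅, so x is NOT a limit point.
Collecting: A' = {k}.


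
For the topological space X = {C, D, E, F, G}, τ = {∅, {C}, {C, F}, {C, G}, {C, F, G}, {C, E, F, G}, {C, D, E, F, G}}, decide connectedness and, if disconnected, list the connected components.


(X, τ) is connected.

Find clopen sets (U ∈ τ with X ∖ U ∈ τ):
  U = ∅, X ∖ U = {C, D, E, F, G} — both open, so U is clopen.
  U = {C, D, E, F, G}, X ∖ U = ∅ — both open, so U is clopen.
Only trivial clopens (∅ and X) exist, so (X, τ) is connected.
Compute connected components by grouping points that agree on all clopens:
  component: {C, D, E, F, G}


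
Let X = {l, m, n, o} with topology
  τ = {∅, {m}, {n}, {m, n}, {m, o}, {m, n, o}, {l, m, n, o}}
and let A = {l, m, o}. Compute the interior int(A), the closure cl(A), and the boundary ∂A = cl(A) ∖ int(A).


int(A) = {m, o}, cl(A) = {l, m, o}, ∂A = {l}.

Closed sets in (X, τ) are complements of opens:
  closed(X, τ) = {∅, {l}, {l, n}, {l, o}, {l, m, o}, {l, n, o}, {l, m, n, o}}.
int(A) = ⋃ {U ∈ τ : U ⊆ A}. Opens contained in A: ∅, {m}, {m, o}.
Taking the union of these: int(A) = {m, o}.
cl(A) = ⋂ {C closed : A ⊆ C}. Closed sets containing A: {l, m, o}, {l, m, n, o}.
Intersecting these: cl(A) = {l, m, o}.
∂A = cl(A) ∖ int(A) = {l, m, o} ∖ {m, o} = {l}.


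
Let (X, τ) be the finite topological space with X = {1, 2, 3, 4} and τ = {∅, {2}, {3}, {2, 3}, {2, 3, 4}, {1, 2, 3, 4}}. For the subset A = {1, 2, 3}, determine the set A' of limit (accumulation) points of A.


A' = {1, 4}

For each x ∈ X, list the open sets U ∈ τ with x ∈ U, then check whether U ∩ (A ∖ {x}) ≠ ∅ for every such U.
  x = 1: opens ∋ x are {1, 2, 3, 4}; each meets A ∖ {1}, so x IS a limit point.
  x = 2: open {2} ∋ x has {2} ∩ (A ∖ {2}) = ∅, so x is NOT a limit point.
  x = 3: open {3} ∋ x has {3} ∩ (A ∖ {3}) = ∅, so x is NOT a limit point.
  x = 4: opens ∋ x are {2, 3, 4}, {1, 2, 3, 4}; each meets A ∖ {4}, so x IS a limit point.
Collecting: A' = {1, 4}.


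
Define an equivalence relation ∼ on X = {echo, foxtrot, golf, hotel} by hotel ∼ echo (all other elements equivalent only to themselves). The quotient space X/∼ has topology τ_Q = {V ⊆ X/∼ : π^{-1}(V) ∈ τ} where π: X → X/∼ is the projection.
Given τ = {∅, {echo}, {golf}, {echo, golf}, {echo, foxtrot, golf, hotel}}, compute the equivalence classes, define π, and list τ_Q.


X/∼ = {[echo=hotel], [foxtrot], [golf]}; |τ_Q| = 3.

Equivalence classes: [echo=hotel], [foxtrot], [golf].
Quotient map π: X → X/∼ sends echo ↦ [echo=hotel], foxtrot ↦ [foxtrot], golf ↦ [golf], hotel ↦ [echo=hotel].
For each subset V ⊆ X/∼, compute π^{-1}(V) ⊆ X and check whether π^{-1}(V) ∈ τ. V is open in τ_Q iff π^{-1}(V) ∈ τ.
  V = {}: π^{-1}(V) = ∅ ∈ τ ✓.
  V = {[echo=hotel]}: π^{-1}(V) = {echo, hotel} ∉ τ ✗.
  V = {[foxtrot]}: π^{-1}(V) = {foxtrot} ∉ τ ✗.
  V = {[echo=hotel], [foxtrot]}: π^{-1}(V) = {echo, foxtrot, hotel} ∉ τ ✗.
  V = {[golf]}: π^{-1}(V) = {golf} ∈ τ ✓.
  V = {[echo=hotel], [golf]}: π^{-1}(V) = {echo, golf, hotel} ∉ τ ✗.
  V = {[foxtrot], [golf]}: π^{-1}(V) = {foxtrot, golf} ∉ τ ✗.
  V = {[echo=hotel], [foxtrot], [golf]}: π^{-1}(V) = {echo, foxtrot, golf, hotel} ∈ τ ✓.
Open sets in the quotient: τ_Q = {{}, {[golf]}, {[echo=hotel], [foxtrot], [golf]}} (3 elements).


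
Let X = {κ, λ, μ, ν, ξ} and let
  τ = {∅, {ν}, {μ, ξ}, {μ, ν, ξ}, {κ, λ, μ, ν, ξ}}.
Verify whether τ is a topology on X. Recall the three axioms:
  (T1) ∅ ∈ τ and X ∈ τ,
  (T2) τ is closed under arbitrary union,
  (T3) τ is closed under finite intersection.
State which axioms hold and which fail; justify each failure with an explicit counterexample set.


τ IS a topology on X.

Axiom (T1): ∅ ∈ τ? Yes; X ∈ τ? Yes.
Axiom (T2/T3): check pairwise unions and intersections of members of τ.
All pairwise intersections and unions checked — each lies in τ. Therefore τ satisfies (T1), (T2), (T3): it IS a topology on X.


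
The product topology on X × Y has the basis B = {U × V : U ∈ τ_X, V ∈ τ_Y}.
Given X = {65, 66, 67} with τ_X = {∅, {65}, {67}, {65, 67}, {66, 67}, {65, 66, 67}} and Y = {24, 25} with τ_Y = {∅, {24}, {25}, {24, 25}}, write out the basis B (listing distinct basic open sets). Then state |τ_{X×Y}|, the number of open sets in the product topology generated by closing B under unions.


Basis B = {∅ × ∅, {65} × {24}, {65} × {25}, {67} × {24}, {67} × {25}, {65} × {24, 25}, {65, 67} × {24}, {65, 67} × {25}, {66, 67} × {24}, {66, 67} × {25}, {67} × {24, 25}, {65, 66, 67} × {24}, {65, 66, 67} × {25}, {65, 67} × {24, 25}, {66, 67} × {24, 25}, {65, 66, 67} × {24, 25}}; |τ_{X×Y}| = 36.

Enumerate products U × V with U ∈ τ_X, V ∈ τ_Y (deduplicated):
  ∅ × ∅ = {} (∅)
  {65} × {24} = {(65,24)}
  {65} × {25} = {(65,25)}
  {67} × {24} = {(67,24)}
  {67} × {25} = {(67,25)}
  {65} × {24, 25} = {(65,24), (65,25)}
  {65, 67} × {24} = {(65,24), (67,24)}
  {65, 67} × {25} = {(65,25), (67,25)}
  {66, 67} × {24} = {(66,24), (67,24)}
  {66, 67} × {25} = {(66,25), (67,25)}
  {67} × {24, 25} = {(67,24), (67,25)}
  {65, 66, 67} × {24} = {(65,24), (66,24), (67,24)}
  {65, 66, 67} × {25} = {(65,25), (66,25), (67,25)}
  {65, 67} × {24, 25} = {(65,24), (65,25), (67,24), (67,25)}
  {66, 67} × {24, 25} = {(66,24), (66,25), (67,24), (67,25)}
  {65, 66, 67} × {24, 25} = {(65,24), (65,25), (66,24), (66,25), (67,24), (67,25)}
These 16 distinct sets form the basis B.
Close under arbitrary unions to get τ_{X×Y}; counting gives |τ_{X×Y}| = 36.


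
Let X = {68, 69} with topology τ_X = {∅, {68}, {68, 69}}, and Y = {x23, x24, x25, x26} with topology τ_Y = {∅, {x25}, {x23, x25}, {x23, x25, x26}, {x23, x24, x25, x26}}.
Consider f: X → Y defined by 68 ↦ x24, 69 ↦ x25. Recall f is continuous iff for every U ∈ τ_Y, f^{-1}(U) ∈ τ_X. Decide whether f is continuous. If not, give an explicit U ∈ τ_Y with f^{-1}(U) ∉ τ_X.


f is NOT continuous.

Compute f^{-1}(U) for each U ∈ τ_Y:
  U = ∅: f^{-1}(U) = ∅ ∈ τ_X ✓.
  U = {x25}: f^{-1}(U) = {69} ∉ τ_X ✗.
  U = {x23, x25}: f^{-1}(U) = {69} ∉ τ_X ✗.
  U = {x23, x25, x26}: f^{-1}(U) = {69} ∉ τ_X ✗.
  U = {x23, x24, x25, x26}: f^{-1}(U) = {68, 69} ∈ τ_X ✓.
Found U = {x25} with f^{-1}(U) = {69} not in τ_X. Therefore f is NOT continuous.


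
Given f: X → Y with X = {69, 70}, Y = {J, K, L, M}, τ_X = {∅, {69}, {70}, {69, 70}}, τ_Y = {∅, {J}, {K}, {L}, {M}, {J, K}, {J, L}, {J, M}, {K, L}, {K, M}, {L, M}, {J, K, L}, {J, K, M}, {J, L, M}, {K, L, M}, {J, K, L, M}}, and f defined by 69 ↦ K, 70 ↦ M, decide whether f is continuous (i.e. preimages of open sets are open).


f IS continuous.

Compute f^{-1}(U) for each U ∈ τ_Y:
  U = ∅: f^{-1}(U) = ∅ ∈ τ_X ✓.
  U = {J}: f^{-1}(U) = ∅ ∈ τ_X ✓.
  U = {K}: f^{-1}(U) = {69} ∈ τ_X ✓.
  U = {L}: f^{-1}(U) = ∅ ∈ τ_X ✓.
  U = {M}: f^{-1}(U) = {70} ∈ τ_X ✓.
  U = {J, K}: f^{-1}(U) = {69} ∈ τ_X ✓.
  U = {J, L}: f^{-1}(U) = ∅ ∈ τ_X ✓.
  U = {J, M}: f^{-1}(U) = {70} ∈ τ_X ✓.
  U = {K, L}: f^{-1}(U) = {69} ∈ τ_X ✓.
  U = {K, M}: f^{-1}(U) = {69, 70} ∈ τ_X ✓.
  U = {L, M}: f^{-1}(U) = {70} ∈ τ_X ✓.
  U = {J, K, L}: f^{-1}(U) = {69} ∈ τ_X ✓.
  U = {J, K, M}: f^{-1}(U) = {69, 70} ∈ τ_X ✓.
  U = {J, L, M}: f^{-1}(U) = {70} ∈ τ_X ✓.
  U = {K, L, M}: f^{-1}(U) = {69, 70} ∈ τ_X ✓.
  U = {J, K, L, M}: f^{-1}(U) = {69, 70} ∈ τ_X ✓.
Every preimage lies in τ_X, so f IS continuous.


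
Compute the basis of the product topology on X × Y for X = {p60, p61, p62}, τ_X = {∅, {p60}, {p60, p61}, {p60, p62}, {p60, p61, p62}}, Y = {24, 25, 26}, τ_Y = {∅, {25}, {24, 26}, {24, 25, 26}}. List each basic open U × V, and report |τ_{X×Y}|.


Basis B = {∅ × ∅, {p60} × {25}, {p60} × {24, 26}, {p60, p61} × {25}, {p60, p62} × {25}, {p60} × {24, 25, 26}, {p60, p61, p62} × {25}, {p60, p61} × {24, 26}, {p60, p62} × {24, 26}, {p60, p61} × {24, 25, 26}, {p60, p62} × {24, 25, 26}, {p60, p61, p62} × {24, 26}, {p60, p61, p62} × {24, 25, 26}}; |τ_{X×Y}| = 25.

Enumerate products U × V with U ∈ τ_X, V ∈ τ_Y (deduplicated):
  ∅ × ∅ = {} (∅)
  {p60} × {25} = {(p60,25)}
  {p60} × {24, 26} = {(p60,24), (p60,26)}
  {p60, p61} × {25} = {(p60,25), (p61,25)}
  {p60, p62} × {25} = {(p60,25), (p62,25)}
  {p60} × {24, 25, 26} = {(p60,24), (p60,25), (p60,26)}
  {p60, p61, p62} × {25} = {(p60,25), (p61,25), (p62,25)}
  {p60, p61} × {24, 26} = {(p60,24), (p60,26), (p61,24), (p61,26)}
  {p60, p62} × {24, 26} = {(p60,24), (p60,26), (p62,24), (p62,26)}
  {p60, p61} × {24, 25, 26} = {(p60,24), (p60,25), (p60,26), (p61,24), (p61,25), (p61,26)}
  {p60, p62} × {24, 25, 26} = {(p60,24), (p60,25), (p60,26), (p62,24), (p62,25), (p62,26)}
  {p60, p61, p62} × {24, 26} = {(p60,24), (p60,26), (p61,24), (p61,26), (p62,24), (p62,26)}
  {p60, p61, p62} × {24, 25, 26} = {(p60,24), (p60,25), (p60,26), (p61,24), (p61,25), (p61,26), (p62,24), (p62,25), (p62,26)}
These 13 distinct sets form the basis B.
Close under arbitrary unions to get τ_{X×Y}; counting gives |τ_{X×Y}| = 25.
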